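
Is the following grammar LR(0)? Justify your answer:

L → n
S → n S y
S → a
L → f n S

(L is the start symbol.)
A grammar is LR(0) if no state in the canonical LR(0) collection has:
  - both a shift item (dot before a terminal) and a complete item (shift-reduce conflict), or
  - two or more complete items (reduce-reduce conflict; the accept item [L' → L .] counts as a complete item here).

Augment with L' → L and build the canonical LR(0) collection (I0 = CLOSURE({[L' → . L]}), then GOTO on every symbol after a dot until no new states appear). It has 10 states:
  I0: { [L → . f n S], [L → . n], [L' → . L] }  — shift
  I1: { [L' → L .] }  — accept
  I2: { [L → f . n S] }  — shift
  I3: { [L → n .] }  — reduce
  I4: { [L → f n . S], [S → . a], [S → . n S y] }  — shift
  I5: { [L → f n S .] }  — reduce
  I6: { [S → a .] }  — reduce
  I7: { [S → . a], [S → . n S y], [S → n . S y] }  — shift
  I8: { [S → n S . y] }  — shift
  I9: { [S → n S y .] }  — reduce

Every state is either a pure shift/goto state or contains exactly one complete item and nothing to shift — no conflicts. The grammar is LR(0).

Answer: Yes, the grammar is LR(0)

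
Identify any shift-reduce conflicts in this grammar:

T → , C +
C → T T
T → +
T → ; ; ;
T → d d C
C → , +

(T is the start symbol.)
Augment with T' → T and build the canonical LR(0) collection (I0 = CLOSURE({[T' → . T]}), then GOTO on every symbol after a dot until no new states appear). It has 16 states:
  I0: { [T → . +], [T → . , C +], [T → . ; ; ;], [T → . d d C], [T' → . T] }  — shift
  I1: { [T → + .] }  — reduce
  I2: { [C → . , +], [C → . T T], [T → , . C +], [T → . +], [T → . , C +], [T → . ; ; ;], [T → . d d C] }  — shift
  I3: { [T → ; . ; ;] }  — shift
  I4: { [T' → T .] }  — accept
  I5: { [T → d . d C] }  — shift
  I6: { [C → . , +], [C → . T T], [T → . +], [T → . , C +], [T → . ; ; ;], [T → . d d C], [T → d d . C] }  — shift
  I7: { [C → , . +], [C → . , +], [C → . T T], [T → , . C +], [T → . +], [T → . , C +], [T → . ; ; ;], [T → . d d C] }  — shift
  I8: { [T → d d C .] }  — reduce
  I9: { [C → T . T], [T → . +], [T → . , C +], [T → . ; ; ;], [T → . d d C] }  — shift
  I10: { [C → T T .] }  — reduce
  I11: { [C → , + .], [T → + .] }  — 2 reduces
  I12: { [T → , C . +] }  — shift
  I13: { [T → , C + .] }  — reduce
  I14: { [T → ; ; . ;] }  — shift
  I15: { [T → ; ; ; .] }  — reduce

No state contains both a complete item and a shift item.

Answer: No shift-reduce conflicts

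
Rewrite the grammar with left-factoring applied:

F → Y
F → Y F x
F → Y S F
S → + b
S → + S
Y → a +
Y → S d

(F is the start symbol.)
Left-factoring transforms A → αβ₁ | αβ₂ into A → αA' and A' → β₁ | β₂
(α is the longest common prefix among the alternatives). Repeat until
no nonterminal has two alternatives with a common prefix.

Round 1: F has alternatives sharing prefix 'Y'. Introduce F': F → Y F'
  Add: F' → ε
  Add: F' → F x
  Add: F' → S F

Round 2: S has alternatives sharing prefix '+'. Introduce S': S → + S'
  Add: S' → b
  Add: S' → S

No remaining common prefixes — done.

Resulting grammar:
F → Y F'
F' → ε
F' → F x
F' → S F
S → + S'
S' → b
S' → S
Y → a +
Y → S d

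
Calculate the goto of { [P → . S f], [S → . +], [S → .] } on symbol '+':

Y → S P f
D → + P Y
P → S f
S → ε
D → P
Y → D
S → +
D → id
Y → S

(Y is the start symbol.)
GOTO(I, '+') = CLOSURE({ [A → αX.β] : [A → α.Xβ] ∈ I, X = '+' })

Items with dot before '+', with the dot advanced:
  [S → . +] → [S → + .]
Closure adds nothing (no advanced item has the dot before a non-terminal).

GOTO = { [S → + .] }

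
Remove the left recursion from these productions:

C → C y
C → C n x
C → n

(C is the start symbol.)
C → n C'
C' → y C'
C' → n x C'
C' → ε

C is directly left-recursive. The standard transformation for
  A → A α₁ | ... | A α_m | β₁ | ... | β_n
is
  A  → β₁ A' | ... | β_n A'
  A' → α₁ A' | ... | α_m A' | ε

C → n becomes C → n C'
C → C y becomes C' → y C'
C → C n x becomes C' → n x C'
Add C' → ε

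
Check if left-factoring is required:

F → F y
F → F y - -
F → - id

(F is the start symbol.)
Left-factoring is needed when two productions for the same non-terminal
share a common prefix on the right-hand side.

Productions for F:
  F → F y
  F → F y - -
  F → - id

Found common prefix 'F y' in productions for F

Answer: Yes, F has productions with common prefix 'F y'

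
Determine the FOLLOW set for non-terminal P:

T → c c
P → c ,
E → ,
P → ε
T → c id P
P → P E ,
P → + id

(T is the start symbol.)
{ $, ',' }

To compute FOLLOW(P), find every occurrence of P on a right-hand side N → α P β: add FIRST(β) \ {ε}, and if β is empty or nullable also add FOLLOW(N). Iterate to a fixed point.

In T → c id P: P is at the end, add FOLLOW(T)
In P → P E ,: P is followed by E ',', add FIRST(E ',') \ {ε} = { ',' }

The FOLLOW sets referred to above (computed the same way, to a fixed point):
  FOLLOW(T) = { $ }

Taking the union: FOLLOW(P) = { $, ',' }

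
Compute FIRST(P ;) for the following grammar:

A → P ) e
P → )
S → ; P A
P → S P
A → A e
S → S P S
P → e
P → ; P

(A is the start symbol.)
{ ')', ';', 'e' }

FIRST sets of the non-terminals involved (from the grammar, by fixed-point iteration):
  FIRST(P) = { ')', ';', 'e' }

To compute FIRST(P ;), process the symbols left to right:
Symbol P is a non-terminal. Add FIRST(P) \ {ε} = { ')', ';', 'e' }
P is not nullable (ε ∉ FIRST(P)), so stop here.
FIRST(P ;) = { ')', ';', 'e' }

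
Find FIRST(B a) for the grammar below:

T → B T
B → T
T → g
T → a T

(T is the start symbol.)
FIRST sets of the non-terminals involved (from the grammar, by fixed-point iteration):
  FIRST(B) = { 'a', 'g' }

To compute FIRST(B a), process the symbols left to right:
Symbol B is a non-terminal. Add FIRST(B) \ {ε} = { 'a', 'g' }
B is not nullable (ε ∉ FIRST(B)), so stop here.
FIRST(B a) = { 'a', 'g' }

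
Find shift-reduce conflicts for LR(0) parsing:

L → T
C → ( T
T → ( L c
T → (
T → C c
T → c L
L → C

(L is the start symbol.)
Yes — I1: [T → ( .] vs [C → . ( T]; I2: [L → C .] vs [T → C . c]

A shift-reduce conflict occurs when an LR(0) state has both:
  - a complete (reduce) item [A → α .] (dot at the end), and
  - a shift item [B → β . c γ] (dot before a terminal).

Augment with L' → L and build the canonical LR(0) collection (I0 = CLOSURE({[L' → . L]}), then GOTO on every symbol after a dot until no new states appear). It has 11 states:
  I0: { [C → . ( T], [L → . C], [L → . T], [L' → . L], [T → . ( L c], [T → . (], [T → . C c], [T → . c L] }  — shift
  I1: { [C → ( . T], [C → . ( T], [L → . C], [L → . T], [T → ( . L c], [T → ( .], [T → . ( L c], [T → . (], [T → . C c], [T → . c L] }  — shift, reduce
  I2: { [L → C .], [T → C . c] }  — shift, reduce
  I3: { [L' → L .] }  — accept
  I4: { [L → T .] }  — reduce
  I5: { [C → . ( T], [L → . C], [L → . T], [T → . ( L c], [T → . (], [T → . C c], [T → . c L], [T → c . L] }  — shift
  I6: { [T → c L .] }  — reduce
  I7: { [T → C c .] }  — reduce
  I8: { [T → ( L . c] }  — shift
  I9: { [C → ( T .], [L → T .] }  — 2 reduces
  I10: { [T → ( L c .] }  — reduce

I1 contains reduce item [T → ( .] and shift items [C → . ( T], [T → . (], [T → . ( L c], [T → . c L] — shift-reduce conflict.
I2 contains reduce item [L → C .] and shift item [T → C . c] — shift-reduce conflict.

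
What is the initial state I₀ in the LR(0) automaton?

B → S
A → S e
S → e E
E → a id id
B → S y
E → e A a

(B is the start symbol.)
First, augment the grammar with B' → B
I₀ = CLOSURE({ [B' → . B] }):
  [B' → . B] has the dot before B: add [B → . S], [B → . S y]
  [B → . S] has the dot before S: add [S → . e E]
No further items can be added.

I₀ = { [B → . S y], [B → . S], [B' → . B], [S → . e E] }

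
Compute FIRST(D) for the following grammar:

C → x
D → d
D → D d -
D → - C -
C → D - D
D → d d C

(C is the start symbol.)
To compute FIRST(D), examine every production with D on the left-hand side, reading each right-hand side left to right until a non-nullable symbol is reached.

From D → d:
  - d is a terminal: add 'd' and stop
From D → D d -:
  - D is the symbol being defined: contributes nothing new
    D is not nullable, so stop
From D → - C -:
  - '-' is a terminal: add '-' and stop
From D → d d C:
  - d is a terminal: add 'd' and stop

Collecting: FIRST(D) = { '-', 'd' }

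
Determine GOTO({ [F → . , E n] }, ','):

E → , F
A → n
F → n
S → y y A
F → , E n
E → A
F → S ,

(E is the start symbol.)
{ [A → . n], [E → . , F], [E → . A], [F → , . E n] }

GOTO(I, ',') = CLOSURE({ [A → αX.β] : [A → α.Xβ] ∈ I, X = ',' })

Items with dot before ',', with the dot advanced:
  [F → . , E n] → [F → , . E n]
Closure of the advanced items:
  [F → , . E n] has the dot before E: add [E → . , F], [E → . A]
  [E → . A] has the dot before A: add [A → . n]

GOTO = { [A → . n], [E → . , F], [E → . A], [F → , . E n] }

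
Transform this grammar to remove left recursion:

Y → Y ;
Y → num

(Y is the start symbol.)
Y is directly left-recursive. The standard transformation for
  A → A α₁ | ... | A α_m | β₁ | ... | β_n
is
  A  → β₁ A' | ... | β_n A'
  A' → α₁ A' | ... | α_m A' | ε

Y → num becomes Y → num Y'
Y → Y ; becomes Y' → ; Y'
Add Y' → ε

Resulting grammar:
Y → num Y'
Y' → ; Y'
Y' → ε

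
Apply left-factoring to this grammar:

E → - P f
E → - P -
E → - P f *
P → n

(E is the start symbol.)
Left-factoring transforms A → αβ₁ | αβ₂ into A → αA' and A' → β₁ | β₂
(α is the longest common prefix among the alternatives). Repeat until
no nonterminal has two alternatives with a common prefix.

Round 1: E has alternatives sharing prefix '- P'. Introduce E': E → - P E'
  Add: E' → f
  Add: E' → -
  Add: E' → f *

Round 2: E' has alternatives sharing prefix 'f'. Introduce E'': E' → f E''
  Add: E'' → ε
  Add: E'' → *

No remaining common prefixes — done.

Resulting grammar:
E → - P E'
E' → f E''
E'' → ε
E'' → *
E' → -
P → n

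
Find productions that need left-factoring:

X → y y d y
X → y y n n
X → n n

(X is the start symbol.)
Yes, X has productions with common prefix 'y y'

Left-factoring is needed when two productions for the same non-terminal
share a common prefix on the right-hand side.

Productions for X:
  X → y y d y
  X → y y n n
  X → n n

Found common prefix 'y y' in productions for X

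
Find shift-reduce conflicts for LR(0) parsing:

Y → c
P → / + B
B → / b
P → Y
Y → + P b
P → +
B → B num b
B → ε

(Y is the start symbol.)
Yes — I4: [P → + .] vs [P → . +]; I9: [B → .] vs [B → . / b]; I11: [P → / + B .] vs [B → B . num b]

A shift-reduce conflict occurs when an LR(0) state has both:
  - a complete (reduce) item [A → α .] (dot at the end), and
  - a shift item [B → β . c γ] (dot before a terminal).

Augment with Y' → Y and build the canonical LR(0) collection (I0 = CLOSURE({[Y' → . Y]}), then GOTO on every symbol after a dot until no new states appear). It has 15 states:
  I0: { [Y → . + P b], [Y → . c], [Y' → . Y] }  — shift
  I1: { [P → . +], [P → . / + B], [P → . Y], [Y → + . P b], [Y → . + P b], [Y → . c] }  — shift
  I2: { [Y' → Y .] }  — accept
  I3: { [Y → c .] }  — reduce
  I4: { [P → + .], [P → . +], [P → . / + B], [P → . Y], [Y → + . P b], [Y → . + P b], [Y → . c] }  — shift, reduce
  I5: { [P → / . + B] }  — shift
  I6: { [Y → + P . b] }  — shift
  I7: { [P → Y .] }  — reduce
  I8: { [Y → + P b .] }  — reduce
  I9: { [B → . / b], [B → . B num b], [B → .], [P → / + . B] }  — shift, reduce
  I10: { [B → / . b] }  — shift
  I11: { [B → B . num b], [P → / + B .] }  — shift, reduce
  I12: { [B → B num . b] }  — shift
  I13: { [B → B num b .] }  — reduce
  I14: { [B → / b .] }  — reduce

I4 contains reduce item [P → + .] and shift items [P → . +], [P → . / + B], [Y → . + P b], [Y → . c] — shift-reduce conflict.
I9 contains reduce item [B → .] and shift item [B → . / b] — shift-reduce conflict.
I11 contains reduce item [P → / + B .] and shift item [B → B . num b] — shift-reduce conflict.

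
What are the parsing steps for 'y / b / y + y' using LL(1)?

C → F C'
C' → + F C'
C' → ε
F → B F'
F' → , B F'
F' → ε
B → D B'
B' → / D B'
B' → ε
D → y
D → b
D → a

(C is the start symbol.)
Stack is shown with the top on the left.

Stack           Input            Action
---------------------------------------
C $             y / b / y + y $  output C → F C'
F C' $          y / b / y + y $  output F → B F'
B F' C' $       y / b / y + y $  output B → D B'
D B' F' C' $    y / b / y + y $  output D → y
y B' F' C' $    y / b / y + y $  match 'y'
B' F' C' $      / b / y + y $    output B' → / D B'
/ D B' F' C' $  / b / y + y $    match '/'
D B' F' C' $    b / y + y $      output D → b
b B' F' C' $    b / y + y $      match 'b'
B' F' C' $      / y + y $        output B' → / D B'
/ D B' F' C' $  / y + y $        match '/'
D B' F' C' $    y + y $          output D → y
y B' F' C' $    y + y $          match 'y'
B' F' C' $      + y $            output B' → ε
F' C' $         + y $            output F' → ε
C' $            + y $            output C' → + F C'
+ F C' $        + y $            match '+'
F C' $          y $              output F → B F'
B F' C' $       y $              output B → D B'
D B' F' C' $    y $              output D → y
y B' F' C' $    y $              match 'y'
B' F' C' $      $                output B' → ε
F' C' $         $                output F' → ε
C' $            $                output C' → ε
$               $                accept

The string is accepted.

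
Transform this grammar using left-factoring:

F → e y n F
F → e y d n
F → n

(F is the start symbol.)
F → e y F'
F' → n F
F' → d n
F → n

Left-factoring transforms A → αβ₁ | αβ₂ into A → αA' and A' → β₁ | β₂
(α is the longest common prefix among the alternatives). Repeat until
no nonterminal has two alternatives with a common prefix.

Round 1: F has alternatives sharing prefix 'e y'. Introduce F': F → e y F'
  Add: F' → n F
  Add: F' → d n

No remaining common prefixes — done.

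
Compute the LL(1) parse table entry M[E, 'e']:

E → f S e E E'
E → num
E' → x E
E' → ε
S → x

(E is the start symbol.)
Empty (error entry)

To find M[E, 'e'], we find productions for E where 'e' is in the predict set (PREDICT(N → α) = (FIRST(α) \ {ε}) ∪ (FOLLOW(N) if α ⇒* ε)).

E → f S e E E': PREDICT = { 'f' }
E → num: PREDICT = { 'num' }

M[E, 'e'] is empty (no production applies)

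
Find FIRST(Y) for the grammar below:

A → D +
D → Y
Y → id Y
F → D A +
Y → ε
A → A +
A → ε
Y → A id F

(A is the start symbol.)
To compute FIRST(Y), examine every production with Y on the left-hand side, reading each right-hand side left to right until a non-nullable symbol is reached.

FIRST sets of the other non-terminals involved (by the same procedure, iterated to a fixed point):
  FIRST(A) = { '+', 'id', ε }

From Y → id Y:
  - id is a terminal: add 'id' and stop
From Y → ε:
  - ε-production, so ε ∈ FIRST(Y)
From Y → A id F:
  - A is a non-terminal: add FIRST(A) \ {ε} = { '+', 'id' }
    A is nullable, so continue to the next symbol
  - id is a terminal: add 'id' and stop

Collecting: FIRST(Y) = { '+', 'id', ε }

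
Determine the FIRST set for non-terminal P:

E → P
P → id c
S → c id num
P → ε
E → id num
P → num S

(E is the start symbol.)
{ 'id', 'num', ε }

To compute FIRST(P), examine every production with P on the left-hand side, reading each right-hand side left to right until a non-nullable symbol is reached.

From P → id c:
  - id is a terminal: add 'id' and stop
From P → ε:
  - ε-production, so ε ∈ FIRST(P)
From P → num S:
  - num is a terminal: add 'num' and stop

Collecting: FIRST(P) = { 'id', 'num', ε }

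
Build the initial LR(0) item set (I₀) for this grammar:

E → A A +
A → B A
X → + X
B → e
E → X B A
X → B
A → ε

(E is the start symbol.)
First, augment the grammar with E' → E
I₀ = CLOSURE({ [E' → . E] }):
  [E' → . E] has the dot before E: add [E → . A A +], [E → . X B A]
  [E → . A A +] has the dot before A: add [A → . B A], [A → .]
  [E → . X B A] has the dot before X: add [X → . + X], [X → . B]
  [A → . B A] has the dot before B: add [B → . e]
No further items can be added.

I₀ = { [A → . B A], [A → .], [B → . e], [E → . A A +], [E → . X B A], [E' → . E], [X → . + X], [X → . B] }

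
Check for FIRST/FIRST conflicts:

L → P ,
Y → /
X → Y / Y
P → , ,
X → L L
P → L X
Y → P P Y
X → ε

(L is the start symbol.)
A FIRST/FIRST conflict occurs when two productions N → α and N → β for the same non-terminal have FIRST(α) ∩ FIRST(β) ≠ ∅ (with ε ∈ FIRST of a nullable right-hand side, so two nullable alternatives also conflict).

FIRST sets of the non-terminals at (or reachable through a nullable prefix from) the front of some alternative:
  FIRST(P) = { ',' }
  FIRST(Y) = { ',', '/' }
  FIRST(L) = { ',' }

Productions for Y:
  Y → /: FIRST = { '/' }
  Y → P P Y: FIRST = { ',' }
Productions for X:
  X → Y / Y: FIRST = { ',', '/' }
  X → L L: FIRST = { ',' }
  X → ε: FIRST = { ε }
Productions for P:
  P → , ,: FIRST = { ',' }
  P → L X: FIRST = { ',' }
L has only one production, so no FIRST/FIRST conflict is possible there.

Conflict for X: X → Y / Y and X → L L
  Overlap: { ',' }
Conflict for P: P → , , and P → L X
  Overlap: { ',' }

Answer: Yes. X → Y '/' Y / X → L L on { ',' }; P → ',' ',' / P → L X on { ',' }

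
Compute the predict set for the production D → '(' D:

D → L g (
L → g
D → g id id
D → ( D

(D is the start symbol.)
{ '(' }

PREDICT(D → '(' D) = (FIRST(RHS) \ {ε}) ∪ (FOLLOW(D) if ε ∈ FIRST(RHS), i.e. RHS ⇒* ε)
FIRST('(' D) = { '(' }
ε ∉ FIRST('(' D), so FOLLOW(D) is not added.
PREDICT(D → '(' D) = { '(' }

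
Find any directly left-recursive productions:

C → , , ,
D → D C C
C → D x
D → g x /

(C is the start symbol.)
Yes, D is left-recursive

Direct left recursion occurs when N → N α for some non-terminal N (the right-hand side begins with the left-hand side itself).

C → , , ,: starts with ','
D → D C C: LEFT RECURSIVE (starts with D)
C → D x: starts with D
D → g x /: starts with g

The grammar has direct left recursion on: D.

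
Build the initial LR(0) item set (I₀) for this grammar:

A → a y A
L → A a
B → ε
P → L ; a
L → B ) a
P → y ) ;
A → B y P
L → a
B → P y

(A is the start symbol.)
First, augment the grammar with A' → A
I₀ = CLOSURE({ [A' → . A] }):
  [A' → . A] has the dot before A: add [A → . a y A], [A → . B y P]
  [A → . B y P] has the dot before B: add [B → .], [B → . P y]
  [B → . P y] has the dot before P: add [P → . L ; a], [P → . y ) ;]
  [P → . L ; a] has the dot before L: add [L → . A a], [L → . B ) a], [L → . a]
No further items can be added.

I₀ = { [A → . B y P], [A → . a y A], [A' → . A], [B → . P y], [B → .], [L → . A a], [L → . B ) a], [L → . a], [P → . L ; a], [P → . y ) ;] }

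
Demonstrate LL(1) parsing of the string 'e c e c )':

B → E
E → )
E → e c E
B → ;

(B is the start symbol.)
Stack is shown with the top on the left.

Stack    Input        Action
----------------------------
B $      e c e c ) $  output B → E
E $      e c e c ) $  output E → e c E
e c E $  e c e c ) $  match 'e'
c E $    c e c ) $    match 'c'
E $      e c ) $      output E → e c E
e c E $  e c ) $      match 'e'
c E $    c ) $        match 'c'
E $      ) $          output E → )
) $      ) $          match ')'
$        $            accept

The string is accepted.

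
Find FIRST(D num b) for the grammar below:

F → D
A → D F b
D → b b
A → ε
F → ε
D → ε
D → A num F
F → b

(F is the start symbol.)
{ 'b', 'num' }

FIRST sets of the non-terminals involved (from the grammar, by fixed-point iteration):
  FIRST(D) = { 'b', 'num', ε }

To compute FIRST(D num b), process the symbols left to right:
Symbol D is a non-terminal. Add FIRST(D) \ {ε} = { 'b', 'num' }
D is nullable (ε ∈ FIRST(D)), continue to the next symbol.
Symbol num is a terminal. Add 'num' and stop.
FIRST(D num b) = { 'b', 'num' }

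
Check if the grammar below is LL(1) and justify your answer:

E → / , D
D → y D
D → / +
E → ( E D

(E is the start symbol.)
A grammar is LL(1) if for each non-terminal N with multiple productions, the predict sets of those productions are pairwise disjoint, where PREDICT(N → α) = (FIRST(α) \ {ε}) ∪ (FOLLOW(N) if α ⇒* ε).

For E:
  PREDICT(E → '/' ',' D) = { '/' }
  PREDICT(E → '(' E D) = { '(' }
For D:
  PREDICT(D → y D) = { 'y' }
  PREDICT(D → '/' '+') = { '/' }

All predict sets are disjoint. The grammar IS LL(1).

Answer: Yes, the grammar is LL(1).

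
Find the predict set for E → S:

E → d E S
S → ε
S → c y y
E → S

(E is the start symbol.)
{ $, 'c' }

PREDICT(E → S) = (FIRST(RHS) \ {ε}) ∪ (FOLLOW(E) if ε ∈ FIRST(RHS), i.e. RHS ⇒* ε)
FIRST(S) = { 'c', ε }
FIRST(S) = { 'c', ε }
ε ∈ FIRST(S) (the right-hand side is nullable), so add FOLLOW(E) = { $, 'c' }
PREDICT(E → S) = { $, 'c' }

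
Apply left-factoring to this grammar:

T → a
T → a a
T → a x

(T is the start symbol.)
Left-factoring transforms A → αβ₁ | αβ₂ into A → αA' and A' → β₁ | β₂
(α is the longest common prefix among the alternatives). Repeat until
no nonterminal has two alternatives with a common prefix.

Round 1: T has alternatives sharing prefix 'a'. Introduce T': T → a T'
  Add: T' → ε
  Add: T' → a
  Add: T' → x

No remaining common prefixes — done.

Resulting grammar:
T → a T'
T' → ε
T' → a
T' → x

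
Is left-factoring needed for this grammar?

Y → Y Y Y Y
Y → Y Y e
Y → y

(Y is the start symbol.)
Yes, Y has productions with common prefix 'Y Y'

Left-factoring is needed when two productions for the same non-terminal
share a common prefix on the right-hand side.

Productions for Y:
  Y → Y Y Y Y
  Y → Y Y e
  Y → y

Found common prefix 'Y Y' in productions for Y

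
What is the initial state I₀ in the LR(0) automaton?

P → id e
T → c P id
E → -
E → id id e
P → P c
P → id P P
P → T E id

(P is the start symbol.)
{ [P → . P c], [P → . T E id], [P → . id P P], [P → . id e], [P' → . P], [T → . c P id] }

First, augment the grammar with P' → P
I₀ = CLOSURE({ [P' → . P] }):
  [P' → . P] has the dot before P: add [P → . id e], [P → . P c], [P → . id P P], [P → . T E id]
  [P → . T E id] has the dot before T: add [T → . c P id]
No further items can be added.

I₀ = { [P → . P c], [P → . T E id], [P → . id P P], [P → . id e], [P' → . P], [T → . c P id] }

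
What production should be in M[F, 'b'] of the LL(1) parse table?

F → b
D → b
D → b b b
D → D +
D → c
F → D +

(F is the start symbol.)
To find M[F, 'b'], we find productions for F where 'b' is in the predict set (PREDICT(N → α) = (FIRST(α) \ {ε}) ∪ (FOLLOW(N) if α ⇒* ε)).

Relevant sets:
  FIRST(D) = { 'b', 'c' }

F → b: PREDICT = { 'b' }
  'b' is in predict set, so this production goes in M[F, 'b']
F → D +: PREDICT = { 'b', 'c' }
  'b' is in predict set, so this production goes in M[F, 'b']

M[F, 'b'] = F → b, F → D +  (a multiply-defined cell — the grammar is not LL(1))

Answer: F → b, F → D +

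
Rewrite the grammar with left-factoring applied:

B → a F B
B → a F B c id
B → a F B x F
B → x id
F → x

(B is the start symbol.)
B → a F B B'
B' → ε
B' → c id
B' → x F
B → x id
F → x

Left-factoring transforms A → αβ₁ | αβ₂ into A → αA' and A' → β₁ | β₂
(α is the longest common prefix among the alternatives). Repeat until
no nonterminal has two alternatives with a common prefix.

Round 1: B has alternatives sharing prefix 'a F B'. Introduce B': B → a F B B'
  Add: B' → ε
  Add: B' → c id
  Add: B' → x F

No remaining common prefixes — done.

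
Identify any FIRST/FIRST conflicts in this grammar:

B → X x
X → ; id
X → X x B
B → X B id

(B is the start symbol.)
FIRST sets of the non-terminals at (or reachable through a nullable prefix from) the front of some alternative:
  FIRST(X) = { ';' }

Productions for B:
  B → X x: FIRST = { ';' }
  B → X B id: FIRST = { ';' }
Productions for X:
  X → ; id: FIRST = { ';' }
  X → X x B: FIRST = { ';' }

Conflict for B: B → X x and B → X B id
  Overlap: { ';' }
Conflict for X: X → ; id and X → X x B
  Overlap: { ';' }

Answer: Yes. B → X x / B → X B id on { ';' }; X → ';' id / X → X x B on { ';' }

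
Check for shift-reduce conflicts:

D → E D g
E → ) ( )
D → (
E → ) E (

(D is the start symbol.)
No shift-reduce conflicts

Augment with D' → D and build the canonical LR(0) collection (I0 = CLOSURE({[D' → . D]}), then GOTO on every symbol after a dot until no new states appear). It has 11 states:
  I0: { [D → . (], [D → . E D g], [D' → . D], [E → . ) ( )], [E → . ) E (] }  — shift
  I1: { [D → ( .] }  — reduce
  I2: { [E → ) . ( )], [E → ) . E (], [E → . ) ( )], [E → . ) E (] }  — shift
  I3: { [D' → D .] }  — accept
  I4: { [D → . (], [D → . E D g], [D → E . D g], [E → . ) ( )], [E → . ) E (] }  — shift
  I5: { [D → E D . g] }  — shift
  I6: { [D → E D g .] }  — reduce
  I7: { [E → ) ( . )] }  — shift
  I8: { [E → ) E . (] }  — shift
  I9: { [E → ) E ( .] }  — reduce
  I10: { [E → ) ( ) .] }  — reduce

No state contains both a complete item and a shift item.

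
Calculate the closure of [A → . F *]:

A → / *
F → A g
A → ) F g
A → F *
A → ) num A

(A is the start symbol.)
Start with: [A → . F *]
  [A → . F *] has the dot before F: add [F → . A g]
  [F → . A g] has the dot before A: add [A → . / *], [A → . ) F g], [A → . ) num A]
No further items can be added.

CLOSURE = { [A → . ) F g], [A → . ) num A], [A → . / *], [A → . F *], [F → . A g] }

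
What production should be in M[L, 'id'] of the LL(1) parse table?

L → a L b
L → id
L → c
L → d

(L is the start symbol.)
L → id

To find M[L, 'id'], we find productions for L where 'id' is in the predict set (PREDICT(N → α) = (FIRST(α) \ {ε}) ∪ (FOLLOW(N) if α ⇒* ε)).

L → a L b: PREDICT = { 'a' }
L → id: PREDICT = { 'id' }
  'id' is in predict set, so this production goes in M[L, 'id']
L → c: PREDICT = { 'c' }
L → d: PREDICT = { 'd' }

M[L, 'id'] = L → id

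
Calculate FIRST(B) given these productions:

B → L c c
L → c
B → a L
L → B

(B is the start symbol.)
To compute FIRST(B), examine every production with B on the left-hand side, reading each right-hand side left to right until a non-nullable symbol is reached.

FIRST sets of the other non-terminals involved (by the same procedure, iterated to a fixed point):
  FIRST(L) = { 'a', 'c' }

From B → L c c:
  - L is a non-terminal: add FIRST(L) \ {ε} = { 'a', 'c' }
    L is not nullable, so stop
From B → a L:
  - a is a terminal: add 'a' and stop

Collecting: FIRST(B) = { 'a', 'c' }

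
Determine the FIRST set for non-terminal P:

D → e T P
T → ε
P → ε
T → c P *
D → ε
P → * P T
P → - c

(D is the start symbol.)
{ '*', '-', ε }

To compute FIRST(P), examine every production with P on the left-hand side, reading each right-hand side left to right until a non-nullable symbol is reached.

From P → ε:
  - ε-production, so ε ∈ FIRST(P)
From P → * P T:
  - '*' is a terminal: add '*' and stop
From P → - c:
  - '-' is a terminal: add '-' and stop

Collecting: FIRST(P) = { '*', '-', ε }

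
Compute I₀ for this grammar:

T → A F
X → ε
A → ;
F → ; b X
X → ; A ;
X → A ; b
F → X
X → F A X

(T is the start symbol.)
{ [A → . ;], [T → . A F], [T' → . T] }

First, augment the grammar with T' → T
I₀ = CLOSURE({ [T' → . T] }):
  [T' → . T] has the dot before T: add [T → . A F]
  [T → . A F] has the dot before A: add [A → . ;]
No further items can be added.

I₀ = { [A → . ;], [T → . A F], [T' → . T] }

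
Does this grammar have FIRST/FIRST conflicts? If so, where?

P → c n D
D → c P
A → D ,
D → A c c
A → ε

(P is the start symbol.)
Yes. D → c P / D → A c c on { 'c' }

FIRST sets of the non-terminals at (or reachable through a nullable prefix from) the front of some alternative:
  FIRST(A) = { 'c', ε }
  FIRST(D) = { 'c' }

Productions for D:
  D → c P: FIRST = { 'c' }
  D → A c c: FIRST = { 'c' }
Productions for A:
  A → D ,: FIRST = { 'c' }
  A → ε: FIRST = { ε }
P has only one production, so no FIRST/FIRST conflict is possible there.

Conflict for D: D → c P and D → A c c
  Overlap: { 'c' }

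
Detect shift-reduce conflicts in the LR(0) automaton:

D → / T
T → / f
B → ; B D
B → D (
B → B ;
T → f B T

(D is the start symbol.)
No shift-reduce conflicts

A shift-reduce conflict occurs when an LR(0) state has both:
  - a complete (reduce) item [A → α .] (dot at the end), and
  - a shift item [B → β . c γ] (dot before a terminal).

Augment with D' → D and build the canonical LR(0) collection (I0 = CLOSURE({[D' → . D]}), then GOTO on every symbol after a dot until no new states appear). It has 15 states:
  I0: { [D → . / T], [D' → . D] }  — shift
  I1: { [D → / . T], [T → . / f], [T → . f B T] }  — shift
  I2: { [D' → D .] }  — accept
  I3: { [T → / . f] }  — shift
  I4: { [D → / T .] }  — reduce
  I5: { [B → . ; B D], [B → . B ;], [B → . D (], [D → . / T], [T → f . B T] }  — shift
  I6: { [B → . ; B D], [B → . B ;], [B → . D (], [B → ; . B D], [D → . / T] }  — shift
  I7: { [B → B . ;], [T → . / f], [T → . f B T], [T → f B . T] }  — shift
  I8: { [B → D . (] }  — shift
  I9: { [B → D ( .] }  — reduce
  I10: { [B → B ; .] }  — reduce
  I11: { [T → f B T .] }  — reduce
  I12: { [B → ; B . D], [B → B . ;], [D → . / T] }  — shift
  I13: { [B → ; B D .] }  — reduce
  I14: { [T → / f .] }  — reduce

No state contains both a complete item and a shift item.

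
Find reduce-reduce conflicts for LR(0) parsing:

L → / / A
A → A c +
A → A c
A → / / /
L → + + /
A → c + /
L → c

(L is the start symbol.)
A reduce-reduce conflict occurs when an LR(0) state has two complete items [A → α .] and [B → β .] — both call for a reduction, and with no lookahead the parser cannot choose between them.

Augment with L' → L and build the canonical LR(0) collection (I0 = CLOSURE({[L' → . L]}), then GOTO on every symbol after a dot until no new states appear). It has 17 states:
  I0: { [L → . + + /], [L → . / / A], [L → . c], [L' → . L] }  — shift
  I1: { [L → + . + /] }  — shift
  I2: { [L → / . / A] }  — shift
  I3: { [L' → L .] }  — accept
  I4: { [L → c .] }  — reduce
  I5: { [A → . / / /], [A → . A c +], [A → . A c], [A → . c + /], [L → / / . A] }  — shift
  I6: { [A → / . / /] }  — shift
  I7: { [A → A . c +], [A → A . c], [L → / / A .] }  — shift, reduce
  I8: { [A → c . + /] }  — shift
  I9: { [A → c + . /] }  — shift
  I10: { [A → c + / .] }  — reduce
  I11: { [A → A c . +], [A → A c .] }  — shift, reduce
  I12: { [A → A c + .] }  — reduce
  I13: { [A → / / . /] }  — shift
  I14: { [A → / / / .] }  — reduce
  I15: { [L → + + . /] }  — shift
  I16: { [L → + + / .] }  — reduce

No state contains more than one complete item.

Answer: No reduce-reduce conflicts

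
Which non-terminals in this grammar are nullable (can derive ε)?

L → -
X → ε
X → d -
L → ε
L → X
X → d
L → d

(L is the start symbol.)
A non-terminal is nullable if it can derive ε (the empty string): either it has an ε-production, or it has a production whose right-hand side consists entirely of nullable non-terminals.

ε-productions: X → ε, L → ε
So X, L are immediately nullable.
Every non-terminal is now nullable.
Nullable = { 'L', 'X' }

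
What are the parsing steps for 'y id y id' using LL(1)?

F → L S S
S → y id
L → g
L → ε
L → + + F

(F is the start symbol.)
Stack is shown with the top on the left.

Stack     Input        Action
-----------------------------
F $       y id y id $  output F → L S S
L S S $   y id y id $  output L → ε
S S $     y id y id $  output S → y id
y id S $  y id y id $  match 'y'
id S $    id y id $    match 'id'
S $       y id $       output S → y id
y id $    y id $       match 'y'
id $      id $         match 'id'
$         $            accept

The string is accepted.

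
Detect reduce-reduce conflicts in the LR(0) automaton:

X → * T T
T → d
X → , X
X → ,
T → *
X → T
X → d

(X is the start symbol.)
Yes — I5: [T → d .] vs [X → d .]

Augment with X' → X and build the canonical LR(0) collection (I0 = CLOSURE({[X' → . X]}), then GOTO on every symbol after a dot until no new states appear). It has 11 states:
  I0: { [T → . *], [T → . d], [X → . * T T], [X → . , X], [X → . ,], [X → . T], [X → . d], [X' → . X] }  — shift
  I1: { [T → * .], [T → . *], [T → . d], [X → * . T T] }  — shift, reduce
  I2: { [T → . *], [T → . d], [X → , . X], [X → , .], [X → . * T T], [X → . , X], [X → . ,], [X → . T], [X → . d] }  — shift, reduce
  I3: { [X → T .] }  — reduce
  I4: { [X' → X .] }  — accept
  I5: { [T → d .], [X → d .] }  — 2 reduces
  I6: { [X → , X .] }  — reduce
  I7: { [T → * .] }  — reduce
  I8: { [T → . *], [T → . d], [X → * T . T] }  — shift
  I9: { [T → d .] }  — reduce
  I10: { [X → * T T .] }  — reduce

I5 contains complete items [T → d .], [X → d .] — reduce-reduce conflict.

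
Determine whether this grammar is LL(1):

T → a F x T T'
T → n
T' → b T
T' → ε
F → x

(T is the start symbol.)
No. Predict set conflict for T': { 'b' }

A grammar is LL(1) if for each non-terminal N with multiple productions, the predict sets of those productions are pairwise disjoint, where PREDICT(N → α) = (FIRST(α) \ {ε}) ∪ (FOLLOW(N) if α ⇒* ε).

Relevant sets:
  FOLLOW(T') = { $, 'b' }

For T:
  PREDICT(T → a F x T T') = { 'a' }
  PREDICT(T → n) = { 'n' }
For T':
  PREDICT(T' → b T) = { 'b' }
  PREDICT(T' → ε) = { $, 'b' }
F has a single production, so nothing to check there.

Conflict found: Predict set conflict for T': { 'b' }
The grammar is NOT LL(1).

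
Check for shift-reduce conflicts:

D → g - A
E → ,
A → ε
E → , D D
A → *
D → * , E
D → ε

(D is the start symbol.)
A shift-reduce conflict occurs when an LR(0) state has both:
  - a complete (reduce) item [A → α .] (dot at the end), and
  - a shift item [B → β . c γ] (dot before a terminal).

Augment with D' → D and build the canonical LR(0) collection (I0 = CLOSURE({[D' → . D]}), then GOTO on every symbol after a dot until no new states appear). It has 12 states:
  I0: { [D → . * , E], [D → . g - A], [D → .], [D' → . D] }  — shift, reduce
  I1: { [D → * . , E] }  — shift
  I2: { [D' → D .] }  — accept
  I3: { [D → g . - A] }  — shift
  I4: { [A → . *], [A → .], [D → g - . A] }  — shift, reduce
  I5: { [A → * .] }  — reduce
  I6: { [D → g - A .] }  — reduce
  I7: { [D → * , . E], [E → . , D D], [E → . ,] }  — shift
  I8: { [D → . * , E], [D → . g - A], [D → .], [E → , . D D], [E → , .] }  — shift, 2 reduces
  I9: { [D → * , E .] }  — reduce
  I10: { [D → . * , E], [D → . g - A], [D → .], [E → , D . D] }  — shift, reduce
  I11: { [E → , D D .] }  — reduce

I0 contains reduce item [D → .] and shift items [D → . * , E], [D → . g - A] — shift-reduce conflict.
I4 contains reduce item [A → .] and shift item [A → . *] — shift-reduce conflict.
I8 contains reduce items [D → .], [E → , .] and shift items [D → . * , E], [D → . g - A] — shift-reduce conflict.
I10 contains reduce item [D → .] and shift items [D → . * , E], [D → . g - A] — shift-reduce conflict.

Answer: Yes — I0: [D → .] vs [D → . * , E]; I4: [A → .] vs [A → . *]; I8: [D → .] vs [D → . * , E]; I10: [D → .] vs [D → . * , E]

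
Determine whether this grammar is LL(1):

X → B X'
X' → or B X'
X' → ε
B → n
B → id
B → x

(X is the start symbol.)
A grammar is LL(1) if for each non-terminal N with multiple productions, the predict sets of those productions are pairwise disjoint, where PREDICT(N → α) = (FIRST(α) \ {ε}) ∪ (FOLLOW(N) if α ⇒* ε).

Relevant sets:
  FOLLOW(X') = { $ }

For X':
  PREDICT(X' → or B X') = { 'or' }
  PREDICT(X' → ε) = { $ }
For B:
  PREDICT(B → n) = { 'n' }
  PREDICT(B → id) = { 'id' }
  PREDICT(B → x) = { 'x' }
X has a single production, so nothing to check there.

All predict sets are disjoint. The grammar IS LL(1).

Answer: Yes, the grammar is LL(1).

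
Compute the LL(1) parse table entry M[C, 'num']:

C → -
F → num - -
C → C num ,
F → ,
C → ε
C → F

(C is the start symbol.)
To find M[C, 'num'], we find productions for C where 'num' is in the predict set (PREDICT(N → α) = (FIRST(α) \ {ε}) ∪ (FOLLOW(N) if α ⇒* ε)).

Relevant sets:
  FIRST(C) = { ',', '-', 'num', ε }
  FIRST(F) = { ',', 'num' }
  FOLLOW(C) = { $, 'num' }

C → -: PREDICT = { '-' }
C → C num ,: PREDICT = { ',', '-', 'num' }
  'num' is in predict set, so this production goes in M[C, 'num']
C → ε: PREDICT = { $, 'num' }
  'num' is in predict set, so this production goes in M[C, 'num']
C → F: PREDICT = { ',', 'num' }
  'num' is in predict set, so this production goes in M[C, 'num']

M[C, 'num'] = C → C num ,, C → ε, C → F  (a multiply-defined cell — the grammar is not LL(1))

Answer: C → C num ,, C → ε, C → F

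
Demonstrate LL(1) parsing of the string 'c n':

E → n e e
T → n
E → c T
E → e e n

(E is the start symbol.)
LL(1) parsing maintains a stack (initially the start symbol over $) and the input. At each step: if the stack top is a terminal, match it against the current input token; if it is a non-terminal N, replace it with the RHS of M[N, lookahead] (the unique production whose predict set contains the lookahead).

Stack is shown with the top on the left.

Stack  Input  Action
--------------------
E $    c n $  output E → c T
c T $  c n $  match 'c'
T $    n $    output T → n
n $    n $    match 'n'
$      $      accept

The string is accepted.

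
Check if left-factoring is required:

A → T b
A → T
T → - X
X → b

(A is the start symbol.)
Yes, A has productions with common prefix 'T'

Left-factoring is needed when two productions for the same non-terminal
share a common prefix on the right-hand side.

Productions for A:
  A → T b
  A → T

Found common prefix 'T' in productions for A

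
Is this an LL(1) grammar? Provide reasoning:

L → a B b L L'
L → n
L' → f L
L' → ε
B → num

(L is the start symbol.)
No. Predict set conflict for L': { 'f' }

A grammar is LL(1) if for each non-terminal N with multiple productions, the predict sets of those productions are pairwise disjoint, where PREDICT(N → α) = (FIRST(α) \ {ε}) ∪ (FOLLOW(N) if α ⇒* ε).

Relevant sets:
  FOLLOW(L') = { $, 'f' }

For L:
  PREDICT(L → a B b L L') = { 'a' }
  PREDICT(L → n) = { 'n' }
For L':
  PREDICT(L' → f L) = { 'f' }
  PREDICT(L' → ε) = { $, 'f' }
B has a single production, so nothing to check there.

Conflict found: Predict set conflict for L': { 'f' }
The grammar is NOT LL(1).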